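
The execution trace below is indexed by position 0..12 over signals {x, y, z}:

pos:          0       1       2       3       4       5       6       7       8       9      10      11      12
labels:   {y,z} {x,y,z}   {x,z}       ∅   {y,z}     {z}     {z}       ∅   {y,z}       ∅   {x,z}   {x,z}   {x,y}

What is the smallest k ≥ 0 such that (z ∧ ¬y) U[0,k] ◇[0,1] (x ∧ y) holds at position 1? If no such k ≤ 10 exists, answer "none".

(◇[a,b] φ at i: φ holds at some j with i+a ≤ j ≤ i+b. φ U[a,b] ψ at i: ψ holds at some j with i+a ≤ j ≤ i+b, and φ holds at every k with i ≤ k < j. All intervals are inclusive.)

Need earliest j ≥ 1 with ◇[0,1] (x ∧ y), and (z ∧ ¬y) at every k in [1,j-1].
  j=1: rhs holds (empty prefix). k = 0.

0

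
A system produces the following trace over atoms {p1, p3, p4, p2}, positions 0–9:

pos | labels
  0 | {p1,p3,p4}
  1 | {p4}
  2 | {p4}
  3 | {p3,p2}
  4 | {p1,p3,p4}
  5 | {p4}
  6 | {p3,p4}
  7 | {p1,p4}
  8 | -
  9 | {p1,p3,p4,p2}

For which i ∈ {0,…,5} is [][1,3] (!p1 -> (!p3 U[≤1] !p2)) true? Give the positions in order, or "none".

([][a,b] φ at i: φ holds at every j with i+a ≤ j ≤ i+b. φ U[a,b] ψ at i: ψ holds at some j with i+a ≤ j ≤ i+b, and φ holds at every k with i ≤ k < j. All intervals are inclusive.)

Evaluate at each i in [0,5]:
  i=0: ✗ (fails at j=3)
  i=1: ✗ (fails at j=3)
  i=2: ✗ (fails at j=3)
  i=3: ✓ (all of [4,6])
  i=4: ✓ (all of [5,7])
  i=5: ✓ (all of [6,8])

3, 4, 5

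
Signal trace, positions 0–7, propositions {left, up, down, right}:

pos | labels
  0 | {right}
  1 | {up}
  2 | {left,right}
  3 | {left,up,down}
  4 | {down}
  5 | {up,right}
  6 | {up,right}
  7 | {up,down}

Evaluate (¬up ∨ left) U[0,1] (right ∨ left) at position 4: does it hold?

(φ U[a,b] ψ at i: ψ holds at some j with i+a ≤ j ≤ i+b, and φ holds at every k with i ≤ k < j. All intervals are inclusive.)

Need some j in [4,5] with (right ∨ left), and (¬up ∨ left) at every k in [4,j-1].
  j=4: (right ∨ left) false.
  j=5: (right ∨ left) holds; (¬up ∨ left) holds at every k in [4,4] → satisfied.

True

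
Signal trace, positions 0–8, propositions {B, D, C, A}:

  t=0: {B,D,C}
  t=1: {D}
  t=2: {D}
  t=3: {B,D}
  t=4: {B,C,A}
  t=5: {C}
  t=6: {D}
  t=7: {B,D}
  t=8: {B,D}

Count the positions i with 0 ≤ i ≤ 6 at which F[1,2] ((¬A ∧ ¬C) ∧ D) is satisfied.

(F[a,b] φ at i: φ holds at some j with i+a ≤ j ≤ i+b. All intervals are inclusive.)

6

Evaluate at each i in [0,6]:
  i=0: ✓ (witness j=1)
  i=1: ✓ (witness j=2)
  i=2: ✓ (witness j=3)
  i=3: ✗ (none in [4,5])
  i=4: ✓ (witness j=6)
  i=5: ✓ (witness j=6)
  i=6: ✓ (witness j=7)
Positions where it holds: {0, 1, 2, 4, 5, 6} → 6.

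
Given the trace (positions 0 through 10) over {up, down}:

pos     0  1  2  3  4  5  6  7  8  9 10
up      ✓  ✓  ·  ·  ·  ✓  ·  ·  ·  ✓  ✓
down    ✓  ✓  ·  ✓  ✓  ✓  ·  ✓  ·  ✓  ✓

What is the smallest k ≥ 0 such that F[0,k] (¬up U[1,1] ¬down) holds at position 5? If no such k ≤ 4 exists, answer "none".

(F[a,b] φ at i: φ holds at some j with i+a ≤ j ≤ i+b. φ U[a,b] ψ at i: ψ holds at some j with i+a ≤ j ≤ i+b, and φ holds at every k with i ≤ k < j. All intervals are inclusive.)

2

Scan j = 5,6,… for (¬up U[1,1] ¬down):
  j=5: fails
  j=6: fails
  j=7: holds
First hit at j=7, so smallest k = 7-5 = 2.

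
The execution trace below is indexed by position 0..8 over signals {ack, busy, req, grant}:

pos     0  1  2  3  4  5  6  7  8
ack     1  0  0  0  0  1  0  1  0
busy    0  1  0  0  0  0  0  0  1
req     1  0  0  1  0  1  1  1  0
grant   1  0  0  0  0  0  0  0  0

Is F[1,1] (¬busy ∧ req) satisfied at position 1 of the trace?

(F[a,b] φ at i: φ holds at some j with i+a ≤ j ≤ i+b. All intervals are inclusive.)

False

Check (¬busy ∧ req) at each j in [2,2]:
  j=2: false
No position in the window satisfies it → formula fails.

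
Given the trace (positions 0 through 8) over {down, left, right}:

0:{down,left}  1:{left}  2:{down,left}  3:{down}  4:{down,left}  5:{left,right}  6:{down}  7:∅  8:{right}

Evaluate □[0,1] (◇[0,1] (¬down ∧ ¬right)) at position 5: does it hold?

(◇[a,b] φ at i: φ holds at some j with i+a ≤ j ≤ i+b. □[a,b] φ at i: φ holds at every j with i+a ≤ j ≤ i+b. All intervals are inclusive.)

Check ◇[0,1] (¬down ∧ ¬right) at every j in [5,6]:
  j=5: fails (none in [5,6])
  j=6: holds (witness at 7)
Fails at j=5 → formula fails.

Does not hold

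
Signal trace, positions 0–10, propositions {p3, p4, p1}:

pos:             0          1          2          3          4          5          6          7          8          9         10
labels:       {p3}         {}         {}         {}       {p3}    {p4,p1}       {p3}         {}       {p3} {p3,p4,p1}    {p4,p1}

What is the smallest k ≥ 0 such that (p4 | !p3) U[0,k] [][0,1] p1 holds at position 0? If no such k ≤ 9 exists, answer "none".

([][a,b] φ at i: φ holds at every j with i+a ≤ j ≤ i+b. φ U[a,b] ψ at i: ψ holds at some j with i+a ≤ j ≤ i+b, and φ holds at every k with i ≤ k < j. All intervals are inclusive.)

none

Need earliest j ≥ 0 with [][0,1] p1, and (p4 | !p3) at every k in [0,j-1].
  j=0: rhs fails.
  j=1: rhs fails.
  j=2: rhs fails.
  j=3: rhs fails.
  j=4: rhs fails.
  j=5: rhs fails.
  j=6: rhs fails.
  j=7: rhs fails.
  j=8: rhs fails.
  j=9: rhs holds but lhs fails at k=0.
No witness within the range → none.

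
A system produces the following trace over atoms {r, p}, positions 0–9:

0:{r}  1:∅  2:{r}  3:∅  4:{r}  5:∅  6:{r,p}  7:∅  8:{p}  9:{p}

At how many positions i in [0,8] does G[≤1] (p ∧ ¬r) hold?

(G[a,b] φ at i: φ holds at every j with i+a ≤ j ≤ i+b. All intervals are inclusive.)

Evaluate at each i in [0,8]:
  i=0: ✗ (fails at j=0)
  i=1: ✗ (fails at j=1)
  i=2: ✗ (fails at j=2)
  i=3: ✗ (fails at j=3)
  i=4: ✗ (fails at j=4)
  i=5: ✗ (fails at j=5)
  i=6: ✗ (fails at j=6)
  i=7: ✗ (fails at j=7)
  i=8: ✓ (all of [8,9])
Positions where it holds: {8} → 1.

1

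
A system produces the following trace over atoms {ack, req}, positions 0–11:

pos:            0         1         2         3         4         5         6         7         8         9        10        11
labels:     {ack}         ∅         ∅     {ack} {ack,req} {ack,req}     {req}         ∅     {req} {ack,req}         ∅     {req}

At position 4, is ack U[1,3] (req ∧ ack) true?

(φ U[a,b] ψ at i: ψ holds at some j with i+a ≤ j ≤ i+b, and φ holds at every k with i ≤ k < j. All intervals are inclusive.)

Need some j in [5,7] with (req ∧ ack), and ack at every k in [4,j-1].
  j=5: (req ∧ ack) holds; ack holds at every k in [4,4] → satisfied.

Yes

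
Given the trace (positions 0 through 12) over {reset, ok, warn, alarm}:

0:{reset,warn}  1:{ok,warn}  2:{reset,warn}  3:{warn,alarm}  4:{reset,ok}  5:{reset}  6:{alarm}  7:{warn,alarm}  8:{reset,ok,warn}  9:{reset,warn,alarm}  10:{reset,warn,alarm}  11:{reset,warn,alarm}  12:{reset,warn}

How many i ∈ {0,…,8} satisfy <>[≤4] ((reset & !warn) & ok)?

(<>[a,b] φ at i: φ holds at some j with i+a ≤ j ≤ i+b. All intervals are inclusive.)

5

Evaluate at each i in [0,8]:
  i=0: ✓ (witness j=4)
  i=1: ✓ (witness j=4)
  i=2: ✓ (witness j=4)
  i=3: ✓ (witness j=4)
  i=4: ✓ (witness j=4)
  i=5: ✗ (none in [5,9])
  i=6: ✗ (none in [6,10])
  i=7: ✗ (none in [7,11])
  i=8: ✗ (none in [8,12])
Positions where it holds: {0, 1, 2, 3, 4} → 5.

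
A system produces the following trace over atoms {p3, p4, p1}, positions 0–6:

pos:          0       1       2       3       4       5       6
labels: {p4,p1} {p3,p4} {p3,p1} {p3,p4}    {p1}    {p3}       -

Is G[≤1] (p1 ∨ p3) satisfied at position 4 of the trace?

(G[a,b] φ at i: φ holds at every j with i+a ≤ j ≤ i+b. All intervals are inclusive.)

Check (p1 ∨ p3) at every j in [4,5]:
  j=4: true
  j=5: true
All positions satisfy it → formula holds.

True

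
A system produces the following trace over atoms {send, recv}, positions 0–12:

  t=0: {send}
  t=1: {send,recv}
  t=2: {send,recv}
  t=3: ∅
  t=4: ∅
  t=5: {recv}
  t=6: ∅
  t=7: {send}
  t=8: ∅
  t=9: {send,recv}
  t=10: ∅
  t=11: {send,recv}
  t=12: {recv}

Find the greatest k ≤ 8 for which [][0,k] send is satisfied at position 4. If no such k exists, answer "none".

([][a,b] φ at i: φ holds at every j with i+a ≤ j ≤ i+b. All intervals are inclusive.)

none

send must hold from j=4 onward; find where it first fails.
  j=4: fails → no k works.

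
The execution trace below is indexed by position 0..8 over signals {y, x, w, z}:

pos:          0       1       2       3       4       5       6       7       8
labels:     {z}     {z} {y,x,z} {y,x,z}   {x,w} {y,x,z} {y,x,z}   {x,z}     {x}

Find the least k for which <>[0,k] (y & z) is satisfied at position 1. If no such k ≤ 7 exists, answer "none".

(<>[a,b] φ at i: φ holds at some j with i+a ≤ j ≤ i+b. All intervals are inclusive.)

Scan j = 1,2,… for (y & z):
  j=1: fails
  j=2: holds
First hit at j=2, so smallest k = 2-1 = 1.

1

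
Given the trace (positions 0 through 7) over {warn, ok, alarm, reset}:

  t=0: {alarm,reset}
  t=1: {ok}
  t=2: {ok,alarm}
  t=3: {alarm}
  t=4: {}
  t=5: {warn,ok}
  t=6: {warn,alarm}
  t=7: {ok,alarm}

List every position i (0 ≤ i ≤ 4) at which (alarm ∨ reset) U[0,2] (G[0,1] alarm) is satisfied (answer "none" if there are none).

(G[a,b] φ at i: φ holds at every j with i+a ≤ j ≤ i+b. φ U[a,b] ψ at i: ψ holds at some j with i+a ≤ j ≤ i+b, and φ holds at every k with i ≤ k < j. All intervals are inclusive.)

2

Evaluate at each i in [0,4]:
  i=0: ✗ (lhs fails at k=1 before rhs at j=2)
  i=1: ✗ (lhs fails at k=1 before rhs at j=2)
  i=2: ✓ (rhs at j=2)
  i=3: ✗ (no rhs in [3,5])
  i=4: ✗ (lhs fails at k=4 before rhs at j=6)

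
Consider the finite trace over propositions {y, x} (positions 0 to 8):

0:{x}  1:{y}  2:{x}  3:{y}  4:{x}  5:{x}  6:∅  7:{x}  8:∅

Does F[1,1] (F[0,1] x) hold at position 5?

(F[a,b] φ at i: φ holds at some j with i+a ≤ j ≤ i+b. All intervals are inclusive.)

Check F[0,1] x at each j in [6,6]:
  j=6: holds (witness at 7)
Found at j=6 → formula holds.

True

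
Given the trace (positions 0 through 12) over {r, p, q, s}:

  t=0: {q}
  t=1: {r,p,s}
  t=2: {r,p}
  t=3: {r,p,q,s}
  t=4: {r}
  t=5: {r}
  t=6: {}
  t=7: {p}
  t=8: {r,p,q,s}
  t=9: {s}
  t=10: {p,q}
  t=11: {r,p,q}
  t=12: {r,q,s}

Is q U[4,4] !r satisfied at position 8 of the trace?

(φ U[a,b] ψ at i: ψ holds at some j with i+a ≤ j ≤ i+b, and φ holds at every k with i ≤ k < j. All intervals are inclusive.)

Need some j in [12,12] with !r, and q at every k in [8,j-1].
  j=12: !r false.
No j in the window works → until fails.

False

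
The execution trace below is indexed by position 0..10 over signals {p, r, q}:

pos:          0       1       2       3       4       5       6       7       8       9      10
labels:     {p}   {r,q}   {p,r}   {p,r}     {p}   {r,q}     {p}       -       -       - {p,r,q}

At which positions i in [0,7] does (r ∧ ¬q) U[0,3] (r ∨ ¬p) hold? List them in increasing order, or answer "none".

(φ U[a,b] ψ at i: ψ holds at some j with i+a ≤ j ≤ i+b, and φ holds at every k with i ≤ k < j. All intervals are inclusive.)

Evaluate at each i in [0,7]:
  i=0: ✗ (lhs fails at k=0 before rhs at j=1)
  i=1: ✓ (rhs at j=1)
  i=2: ✓ (rhs at j=2)
  i=3: ✓ (rhs at j=3)
  i=4: ✗ (lhs fails at k=4 before rhs at j=5)
  i=5: ✓ (rhs at j=5)
  i=6: ✗ (lhs fails at k=6 before rhs at j=7)
  i=7: ✓ (rhs at j=7)

1, 2, 3, 5, 7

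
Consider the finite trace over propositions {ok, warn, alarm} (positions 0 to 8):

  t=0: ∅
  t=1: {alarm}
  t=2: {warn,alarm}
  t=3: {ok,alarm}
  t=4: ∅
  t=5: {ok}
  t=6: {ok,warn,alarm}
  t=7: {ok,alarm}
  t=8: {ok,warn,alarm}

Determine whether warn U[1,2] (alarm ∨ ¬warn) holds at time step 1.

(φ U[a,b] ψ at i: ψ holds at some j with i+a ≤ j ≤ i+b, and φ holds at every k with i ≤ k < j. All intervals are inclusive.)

Need some j in [2,3] with (alarm ∨ ¬warn), and warn at every k in [1,j-1].
  j=2: (alarm ∨ ¬warn) holds, but warn fails at k=1 → not this j.
  j=3: (alarm ∨ ¬warn) holds, but warn fails at k=1 → not this j.
No j in the window works → until fails.

Does not hold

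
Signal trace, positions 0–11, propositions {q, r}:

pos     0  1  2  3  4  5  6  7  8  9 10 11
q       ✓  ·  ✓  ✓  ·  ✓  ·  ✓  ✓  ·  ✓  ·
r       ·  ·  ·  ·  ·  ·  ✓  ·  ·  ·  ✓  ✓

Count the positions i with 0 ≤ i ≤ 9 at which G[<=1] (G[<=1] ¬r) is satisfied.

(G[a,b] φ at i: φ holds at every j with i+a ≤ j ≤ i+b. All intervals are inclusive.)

Evaluate at each i in [0,9]:
  i=0: ✓ (all of [0,1])
  i=1: ✓ (all of [1,2])
  i=2: ✓ (all of [2,3])
  i=3: ✓ (all of [3,4])
  i=4: ✗ (fails at j=5)
  i=5: ✗ (fails at j=5)
  i=6: ✗ (fails at j=6)
  i=7: ✓ (all of [7,8])
  i=8: ✗ (fails at j=9)
  i=9: ✗ (fails at j=9)
Positions where it holds: {0, 1, 2, 3, 7} → 5.

5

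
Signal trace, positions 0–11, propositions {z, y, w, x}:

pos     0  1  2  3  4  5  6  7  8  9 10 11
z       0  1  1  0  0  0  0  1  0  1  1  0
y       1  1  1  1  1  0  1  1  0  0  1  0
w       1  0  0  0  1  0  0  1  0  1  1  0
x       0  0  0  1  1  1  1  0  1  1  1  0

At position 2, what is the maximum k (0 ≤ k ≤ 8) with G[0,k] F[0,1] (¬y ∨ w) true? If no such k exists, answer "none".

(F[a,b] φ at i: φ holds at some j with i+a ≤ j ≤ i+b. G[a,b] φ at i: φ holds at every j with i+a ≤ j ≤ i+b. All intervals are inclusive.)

F[0,1] (¬y ∨ w) must hold from j=2 onward; find where it first fails.
  j=2: fails → no k works.

none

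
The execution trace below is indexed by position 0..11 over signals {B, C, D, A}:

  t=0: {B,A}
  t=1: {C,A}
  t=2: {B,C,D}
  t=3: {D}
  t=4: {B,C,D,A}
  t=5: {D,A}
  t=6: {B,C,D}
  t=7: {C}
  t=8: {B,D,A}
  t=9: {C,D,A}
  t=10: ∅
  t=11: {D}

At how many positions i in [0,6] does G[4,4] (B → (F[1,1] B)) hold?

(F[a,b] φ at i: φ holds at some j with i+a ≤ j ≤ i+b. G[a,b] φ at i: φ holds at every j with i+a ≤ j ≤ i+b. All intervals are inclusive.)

Evaluate at each i in [0,6]:
  i=0: ✗ (fails at j=4)
  i=1: ✓ (all of [5,5])
  i=2: ✗ (fails at j=6)
  i=3: ✓ (all of [7,7])
  i=4: ✗ (fails at j=8)
  i=5: ✓ (all of [9,9])
  i=6: ✓ (all of [10,10])
Positions where it holds: {1, 3, 5, 6} → 4.

4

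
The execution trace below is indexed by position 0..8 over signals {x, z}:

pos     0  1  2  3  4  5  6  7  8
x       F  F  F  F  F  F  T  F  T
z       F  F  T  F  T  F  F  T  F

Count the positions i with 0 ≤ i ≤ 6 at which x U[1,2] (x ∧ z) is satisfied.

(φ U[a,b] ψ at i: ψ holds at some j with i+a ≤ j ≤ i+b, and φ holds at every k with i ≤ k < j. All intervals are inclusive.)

0

Evaluate at each i in [0,6]:
  i=0: ✗ (no rhs in [1,2])
  i=1: ✗ (no rhs in [2,3])
  i=2: ✗ (no rhs in [3,4])
  i=3: ✗ (no rhs in [4,5])
  i=4: ✗ (no rhs in [5,6])
  i=5: ✗ (no rhs in [6,7])
  i=6: ✗ (no rhs in [7,8])
Positions where it holds: {} → 0.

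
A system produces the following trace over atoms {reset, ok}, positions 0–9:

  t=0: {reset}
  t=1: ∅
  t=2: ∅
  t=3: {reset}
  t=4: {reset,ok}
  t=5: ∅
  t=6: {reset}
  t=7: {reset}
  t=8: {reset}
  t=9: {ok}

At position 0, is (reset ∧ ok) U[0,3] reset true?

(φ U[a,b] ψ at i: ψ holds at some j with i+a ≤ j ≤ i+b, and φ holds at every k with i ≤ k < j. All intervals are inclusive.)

True

Need some j in [0,3] with reset, and (reset ∧ ok) at every k in [0,j-1].
  j=0: reset holds; no prefix to check → satisfied.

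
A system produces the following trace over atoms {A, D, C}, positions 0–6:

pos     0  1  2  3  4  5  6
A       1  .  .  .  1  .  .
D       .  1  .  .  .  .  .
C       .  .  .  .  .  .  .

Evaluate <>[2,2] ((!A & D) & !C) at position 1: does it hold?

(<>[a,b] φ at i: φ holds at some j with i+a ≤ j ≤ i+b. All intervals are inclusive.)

False

Check ((!A & D) & !C) at each j in [3,3]:
  j=3: false
No position in the window satisfies it → formula fails.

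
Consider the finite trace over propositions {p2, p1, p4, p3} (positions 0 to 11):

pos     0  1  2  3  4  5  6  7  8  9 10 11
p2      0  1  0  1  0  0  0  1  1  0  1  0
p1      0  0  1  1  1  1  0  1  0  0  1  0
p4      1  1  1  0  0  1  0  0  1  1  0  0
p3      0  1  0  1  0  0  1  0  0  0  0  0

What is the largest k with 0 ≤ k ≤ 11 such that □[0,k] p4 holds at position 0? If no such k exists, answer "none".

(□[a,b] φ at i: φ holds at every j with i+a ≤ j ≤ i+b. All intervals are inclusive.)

2

p4 must hold from j=0 onward; find where it first fails.
  j=0: holds
  j=1: holds
  j=2: holds
  j=3: fails
Holds on [0,2], so largest k = 2.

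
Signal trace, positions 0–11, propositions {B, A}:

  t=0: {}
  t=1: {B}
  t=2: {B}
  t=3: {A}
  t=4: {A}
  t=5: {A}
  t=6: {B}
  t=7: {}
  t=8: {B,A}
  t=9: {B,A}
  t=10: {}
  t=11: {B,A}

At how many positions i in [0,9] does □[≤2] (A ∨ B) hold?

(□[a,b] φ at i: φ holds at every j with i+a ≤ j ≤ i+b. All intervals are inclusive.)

Evaluate at each i in [0,9]:
  i=0: ✗ (fails at j=0)
  i=1: ✓ (all of [1,3])
  i=2: ✓ (all of [2,4])
  i=3: ✓ (all of [3,5])
  i=4: ✓ (all of [4,6])
  i=5: ✗ (fails at j=7)
  i=6: ✗ (fails at j=7)
  i=7: ✗ (fails at j=7)
  i=8: ✗ (fails at j=10)
  i=9: ✗ (fails at j=10)
Positions where it holds: {1, 2, 3, 4} → 4.

4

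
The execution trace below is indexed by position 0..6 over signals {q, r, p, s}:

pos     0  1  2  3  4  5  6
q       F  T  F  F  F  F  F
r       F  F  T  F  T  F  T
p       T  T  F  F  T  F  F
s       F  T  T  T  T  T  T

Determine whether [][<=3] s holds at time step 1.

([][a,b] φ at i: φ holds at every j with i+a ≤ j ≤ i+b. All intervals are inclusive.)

Check s at every j in [1,4]:
  j=1: true
  j=2: true
  j=3: true
  j=4: true
All positions satisfy it → formula holds.

Holds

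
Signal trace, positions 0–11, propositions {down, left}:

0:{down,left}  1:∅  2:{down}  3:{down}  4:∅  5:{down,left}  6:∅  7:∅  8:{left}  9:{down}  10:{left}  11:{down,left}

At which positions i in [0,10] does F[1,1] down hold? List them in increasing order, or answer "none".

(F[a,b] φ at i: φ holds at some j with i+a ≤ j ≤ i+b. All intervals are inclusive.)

Evaluate at each i in [0,10]:
  i=0: ✗ (none in [1,1])
  i=1: ✓ (witness j=2)
  i=2: ✓ (witness j=3)
  i=3: ✗ (none in [4,4])
  i=4: ✓ (witness j=5)
  i=5: ✗ (none in [6,6])
  i=6: ✗ (none in [7,7])
  i=7: ✗ (none in [8,8])
  i=8: ✓ (witness j=9)
  i=9: ✗ (none in [10,10])
  i=10: ✓ (witness j=11)

1, 2, 4, 8, 10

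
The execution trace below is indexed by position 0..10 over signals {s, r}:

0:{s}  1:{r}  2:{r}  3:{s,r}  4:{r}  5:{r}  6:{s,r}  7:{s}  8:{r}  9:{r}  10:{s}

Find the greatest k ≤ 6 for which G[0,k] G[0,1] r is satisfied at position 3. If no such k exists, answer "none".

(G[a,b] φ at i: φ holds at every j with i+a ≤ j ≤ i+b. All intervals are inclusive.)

2

G[0,1] r must hold from j=3 onward; find where it first fails.
  j=3: holds
  j=4: holds
  j=5: holds
  j=6: fails
Holds on [3,5], so largest k = 2.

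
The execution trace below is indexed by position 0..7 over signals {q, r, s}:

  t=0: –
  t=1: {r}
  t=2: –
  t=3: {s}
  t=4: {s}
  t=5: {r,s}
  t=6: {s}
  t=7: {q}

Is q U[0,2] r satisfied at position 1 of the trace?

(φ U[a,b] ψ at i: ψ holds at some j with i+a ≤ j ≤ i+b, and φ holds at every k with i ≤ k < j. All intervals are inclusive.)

Holds

Need some j in [1,3] with r, and q at every k in [1,j-1].
  j=1: r holds; no prefix to check → satisfied.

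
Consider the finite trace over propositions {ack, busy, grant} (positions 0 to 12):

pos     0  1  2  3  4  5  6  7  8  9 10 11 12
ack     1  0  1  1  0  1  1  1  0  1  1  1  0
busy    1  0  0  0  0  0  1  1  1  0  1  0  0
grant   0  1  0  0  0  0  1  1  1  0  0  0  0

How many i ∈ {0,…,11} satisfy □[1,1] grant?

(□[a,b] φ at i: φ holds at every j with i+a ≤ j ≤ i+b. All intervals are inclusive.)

4

Evaluate at each i in [0,11]:
  i=0: ✓ (all of [1,1])
  i=1: ✗ (fails at j=2)
  i=2: ✗ (fails at j=3)
  i=3: ✗ (fails at j=4)
  i=4: ✗ (fails at j=5)
  i=5: ✓ (all of [6,6])
  i=6: ✓ (all of [7,7])
  i=7: ✓ (all of [8,8])
  i=8: ✗ (fails at j=9)
  i=9: ✗ (fails at j=10)
  i=10: ✗ (fails at j=11)
  i=11: ✗ (fails at j=12)
Positions where it holds: {0, 5, 6, 7} → 4.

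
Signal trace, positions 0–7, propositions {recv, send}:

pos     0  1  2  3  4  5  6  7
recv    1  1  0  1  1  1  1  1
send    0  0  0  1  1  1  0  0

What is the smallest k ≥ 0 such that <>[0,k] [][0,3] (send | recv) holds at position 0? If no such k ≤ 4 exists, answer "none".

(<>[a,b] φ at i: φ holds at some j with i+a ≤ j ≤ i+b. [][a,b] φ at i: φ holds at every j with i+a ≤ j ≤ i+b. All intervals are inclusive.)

3

Scan j = 0,1,… for [][0,3] (send | recv):
  j=0: fails
  j=1: fails
  j=2: fails
  j=3: holds
First hit at j=3, so smallest k = 3-0 = 3.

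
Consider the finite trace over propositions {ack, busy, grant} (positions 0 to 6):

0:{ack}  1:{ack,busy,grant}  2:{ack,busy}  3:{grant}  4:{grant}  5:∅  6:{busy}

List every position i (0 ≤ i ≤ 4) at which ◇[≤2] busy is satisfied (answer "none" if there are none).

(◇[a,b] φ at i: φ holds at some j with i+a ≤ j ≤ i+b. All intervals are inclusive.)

0, 1, 2, 4

Evaluate at each i in [0,4]:
  i=0: ✓ (witness j=1)
  i=1: ✓ (witness j=1)
  i=2: ✓ (witness j=2)
  i=3: ✗ (none in [3,5])
  i=4: ✓ (witness j=6)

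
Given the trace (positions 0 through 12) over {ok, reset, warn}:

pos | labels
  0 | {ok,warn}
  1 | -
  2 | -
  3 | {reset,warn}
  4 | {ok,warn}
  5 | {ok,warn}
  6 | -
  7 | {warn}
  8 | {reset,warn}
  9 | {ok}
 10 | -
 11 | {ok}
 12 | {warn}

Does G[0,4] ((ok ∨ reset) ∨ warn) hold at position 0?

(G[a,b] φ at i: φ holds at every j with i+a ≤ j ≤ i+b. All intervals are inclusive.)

Check ((ok ∨ reset) ∨ warn) at every j in [0,4]:
  j=0: true
  j=1: false
  j=2: false
  j=3: true
  j=4: true
Fails at j=1 → formula fails.

Does not hold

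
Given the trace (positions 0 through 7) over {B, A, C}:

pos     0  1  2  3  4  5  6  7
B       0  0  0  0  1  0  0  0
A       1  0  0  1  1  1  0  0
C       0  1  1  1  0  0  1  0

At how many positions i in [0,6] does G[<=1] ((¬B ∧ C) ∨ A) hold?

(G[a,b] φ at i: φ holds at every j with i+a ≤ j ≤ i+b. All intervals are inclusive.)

Evaluate at each i in [0,6]:
  i=0: ✓ (all of [0,1])
  i=1: ✓ (all of [1,2])
  i=2: ✓ (all of [2,3])
  i=3: ✓ (all of [3,4])
  i=4: ✓ (all of [4,5])
  i=5: ✓ (all of [5,6])
  i=6: ✗ (fails at j=7)
Positions where it holds: {0, 1, 2, 3, 4, 5} → 6.

6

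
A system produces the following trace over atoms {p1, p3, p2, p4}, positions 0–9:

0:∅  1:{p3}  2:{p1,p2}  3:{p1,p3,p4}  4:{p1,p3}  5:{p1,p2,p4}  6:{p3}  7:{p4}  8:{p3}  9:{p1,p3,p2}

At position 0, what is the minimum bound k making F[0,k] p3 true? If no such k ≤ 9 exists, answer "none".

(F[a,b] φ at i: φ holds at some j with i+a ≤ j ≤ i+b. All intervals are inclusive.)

Scan j = 0,1,… for p3:
  j=0: fails
  j=1: holds
First hit at j=1, so smallest k = 1-0 = 1.

1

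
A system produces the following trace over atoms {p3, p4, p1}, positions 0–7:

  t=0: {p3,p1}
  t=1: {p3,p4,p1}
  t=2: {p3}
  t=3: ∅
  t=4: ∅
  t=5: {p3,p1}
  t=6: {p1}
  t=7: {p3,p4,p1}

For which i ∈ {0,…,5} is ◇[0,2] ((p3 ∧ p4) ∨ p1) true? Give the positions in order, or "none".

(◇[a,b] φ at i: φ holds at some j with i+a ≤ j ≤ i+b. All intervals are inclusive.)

Evaluate at each i in [0,5]:
  i=0: ✓ (witness j=0)
  i=1: ✓ (witness j=1)
  i=2: ✗ (none in [2,4])
  i=3: ✓ (witness j=5)
  i=4: ✓ (witness j=5)
  i=5: ✓ (witness j=5)

0, 1, 3, 4, 5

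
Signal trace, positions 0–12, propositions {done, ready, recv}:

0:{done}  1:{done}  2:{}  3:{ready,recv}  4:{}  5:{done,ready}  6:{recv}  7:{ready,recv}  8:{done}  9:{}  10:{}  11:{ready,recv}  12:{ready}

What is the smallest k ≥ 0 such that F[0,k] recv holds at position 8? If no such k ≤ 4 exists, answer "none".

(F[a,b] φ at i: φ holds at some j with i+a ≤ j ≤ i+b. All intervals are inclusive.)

Scan j = 8,9,… for recv:
  j=8: fails
  j=9: fails
  j=10: fails
  j=11: holds
First hit at j=11, so smallest k = 11-8 = 3.

3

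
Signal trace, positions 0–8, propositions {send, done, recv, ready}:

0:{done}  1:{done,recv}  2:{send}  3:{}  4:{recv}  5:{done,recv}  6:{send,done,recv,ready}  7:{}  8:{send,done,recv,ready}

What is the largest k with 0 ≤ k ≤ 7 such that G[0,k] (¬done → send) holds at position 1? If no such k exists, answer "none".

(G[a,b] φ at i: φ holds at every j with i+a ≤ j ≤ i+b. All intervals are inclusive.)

(¬done → send) must hold from j=1 onward; find where it first fails.
  j=1: holds
  j=2: holds
  j=3: fails
Holds on [1,2], so largest k = 1.

1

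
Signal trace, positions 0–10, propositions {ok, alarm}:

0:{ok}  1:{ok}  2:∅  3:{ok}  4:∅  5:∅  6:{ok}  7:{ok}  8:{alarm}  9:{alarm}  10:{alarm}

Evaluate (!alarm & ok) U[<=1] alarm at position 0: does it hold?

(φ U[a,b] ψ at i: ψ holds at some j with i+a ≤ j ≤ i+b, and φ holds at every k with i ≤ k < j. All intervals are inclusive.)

False

Need some j in [0,1] with alarm, and (!alarm & ok) at every k in [0,j-1].
  j=0: alarm false.
  j=1: alarm false.
No j in the window works → until fails.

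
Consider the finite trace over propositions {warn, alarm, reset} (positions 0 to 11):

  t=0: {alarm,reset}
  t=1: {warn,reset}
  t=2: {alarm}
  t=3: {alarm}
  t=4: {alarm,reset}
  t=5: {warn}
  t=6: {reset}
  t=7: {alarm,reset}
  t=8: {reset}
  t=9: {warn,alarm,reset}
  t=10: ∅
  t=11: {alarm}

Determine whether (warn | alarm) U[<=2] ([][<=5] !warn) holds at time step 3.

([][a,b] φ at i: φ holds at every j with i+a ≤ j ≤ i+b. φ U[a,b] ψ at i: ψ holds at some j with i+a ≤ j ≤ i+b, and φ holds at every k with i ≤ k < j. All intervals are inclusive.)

Need some j in [3,5] with [][<=5] !warn, and (warn | alarm) at every k in [3,j-1].
  j=3: [][<=5] !warn — fails at 5.
  j=4: [][<=5] !warn — fails at 5.
  j=5: [][<=5] !warn — fails at 5.
No j in the window works → until fails.

Does not hold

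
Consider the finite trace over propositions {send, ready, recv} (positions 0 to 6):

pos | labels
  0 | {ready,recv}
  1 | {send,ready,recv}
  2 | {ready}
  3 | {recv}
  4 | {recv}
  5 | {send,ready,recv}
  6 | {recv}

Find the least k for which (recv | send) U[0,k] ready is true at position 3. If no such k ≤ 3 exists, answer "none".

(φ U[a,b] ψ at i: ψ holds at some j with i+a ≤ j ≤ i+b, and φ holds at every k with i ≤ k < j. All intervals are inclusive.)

2

Need earliest j ≥ 3 with ready, and (recv | send) at every k in [3,j-1].
  j=3: rhs fails.
  j=4: rhs fails.
  j=5: rhs holds; lhs holds on [3,4]. k = 2.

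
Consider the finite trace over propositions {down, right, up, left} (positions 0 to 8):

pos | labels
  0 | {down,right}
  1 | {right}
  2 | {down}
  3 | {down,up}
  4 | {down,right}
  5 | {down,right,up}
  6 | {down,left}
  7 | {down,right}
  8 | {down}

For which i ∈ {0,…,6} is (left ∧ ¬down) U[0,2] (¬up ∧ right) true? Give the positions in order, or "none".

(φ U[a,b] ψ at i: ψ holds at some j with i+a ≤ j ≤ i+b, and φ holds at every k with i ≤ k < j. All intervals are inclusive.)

0, 1, 4

Evaluate at each i in [0,6]:
  i=0: ✓ (rhs at j=0)
  i=1: ✓ (rhs at j=1)
  i=2: ✗ (lhs fails at k=2 before rhs at j=4)
  i=3: ✗ (lhs fails at k=3 before rhs at j=4)
  i=4: ✓ (rhs at j=4)
  i=5: ✗ (lhs fails at k=5 before rhs at j=7)
  i=6: ✗ (lhs fails at k=6 before rhs at j=7)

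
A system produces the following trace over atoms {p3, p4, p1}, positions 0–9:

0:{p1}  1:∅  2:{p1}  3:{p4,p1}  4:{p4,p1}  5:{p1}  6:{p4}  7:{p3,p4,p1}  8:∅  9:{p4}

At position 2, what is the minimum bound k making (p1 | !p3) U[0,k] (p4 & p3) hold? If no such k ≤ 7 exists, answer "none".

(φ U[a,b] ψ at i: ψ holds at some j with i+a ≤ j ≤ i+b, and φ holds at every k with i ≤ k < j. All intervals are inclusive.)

Need earliest j ≥ 2 with (p4 & p3), and (p1 | !p3) at every k in [2,j-1].
  j=2: rhs fails.
  j=3: rhs fails.
  j=4: rhs fails.
  j=5: rhs fails.
  j=6: rhs fails.
  j=7: rhs holds; lhs holds on [2,6]. k = 5.

5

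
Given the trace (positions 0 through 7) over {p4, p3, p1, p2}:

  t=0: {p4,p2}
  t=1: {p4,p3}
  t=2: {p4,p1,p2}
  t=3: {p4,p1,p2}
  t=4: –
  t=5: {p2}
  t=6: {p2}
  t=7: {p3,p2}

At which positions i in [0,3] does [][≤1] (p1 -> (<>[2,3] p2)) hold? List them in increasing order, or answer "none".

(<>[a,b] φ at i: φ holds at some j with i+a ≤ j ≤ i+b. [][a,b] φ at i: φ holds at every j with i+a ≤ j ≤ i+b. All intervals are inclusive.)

0, 1, 2, 3

Evaluate at each i in [0,3]:
  i=0: ✓ (all of [0,1])
  i=1: ✓ (all of [1,2])
  i=2: ✓ (all of [2,3])
  i=3: ✓ (all of [3,4])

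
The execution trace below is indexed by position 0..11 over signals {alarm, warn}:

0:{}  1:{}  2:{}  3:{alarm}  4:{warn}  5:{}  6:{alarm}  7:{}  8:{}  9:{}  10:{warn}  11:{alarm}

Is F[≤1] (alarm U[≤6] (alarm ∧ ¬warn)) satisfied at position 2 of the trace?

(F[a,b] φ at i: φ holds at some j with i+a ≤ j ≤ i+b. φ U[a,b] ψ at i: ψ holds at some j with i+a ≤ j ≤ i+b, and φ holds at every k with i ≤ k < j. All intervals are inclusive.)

Check (alarm U[≤6] (alarm ∧ ¬warn)) at each j in [2,3]:
  j=2: fails
  j=3: holds
Found at j=3 → formula holds.

True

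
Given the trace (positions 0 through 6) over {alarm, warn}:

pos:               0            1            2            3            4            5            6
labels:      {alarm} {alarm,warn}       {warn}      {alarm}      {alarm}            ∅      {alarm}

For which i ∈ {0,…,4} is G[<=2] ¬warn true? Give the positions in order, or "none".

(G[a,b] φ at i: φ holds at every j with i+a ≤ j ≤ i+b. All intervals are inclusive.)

Evaluate at each i in [0,4]:
  i=0: ✗ (fails at j=1)
  i=1: ✗ (fails at j=1)
  i=2: ✗ (fails at j=2)
  i=3: ✓ (all of [3,5])
  i=4: ✓ (all of [4,6])

3, 4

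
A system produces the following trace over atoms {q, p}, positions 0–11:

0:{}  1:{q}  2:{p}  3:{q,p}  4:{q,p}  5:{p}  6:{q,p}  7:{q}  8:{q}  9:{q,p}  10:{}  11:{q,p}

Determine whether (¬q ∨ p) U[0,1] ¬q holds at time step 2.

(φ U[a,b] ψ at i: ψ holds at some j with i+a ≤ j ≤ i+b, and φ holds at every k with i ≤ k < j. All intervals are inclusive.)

Need some j in [2,3] with ¬q, and (¬q ∨ p) at every k in [2,j-1].
  j=2: ¬q holds; no prefix to check → satisfied.

Holds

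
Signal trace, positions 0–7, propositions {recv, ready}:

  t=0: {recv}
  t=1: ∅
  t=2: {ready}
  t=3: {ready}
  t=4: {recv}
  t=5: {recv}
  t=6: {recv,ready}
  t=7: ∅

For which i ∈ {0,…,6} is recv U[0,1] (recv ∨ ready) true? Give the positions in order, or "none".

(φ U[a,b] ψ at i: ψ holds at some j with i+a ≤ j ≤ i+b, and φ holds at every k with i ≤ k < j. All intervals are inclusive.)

0, 2, 3, 4, 5, 6

Evaluate at each i in [0,6]:
  i=0: ✓ (rhs at j=0)
  i=1: ✗ (lhs fails at k=1 before rhs at j=2)
  i=2: ✓ (rhs at j=2)
  i=3: ✓ (rhs at j=3)
  i=4: ✓ (rhs at j=4)
  i=5: ✓ (rhs at j=5)
  i=6: ✓ (rhs at j=6)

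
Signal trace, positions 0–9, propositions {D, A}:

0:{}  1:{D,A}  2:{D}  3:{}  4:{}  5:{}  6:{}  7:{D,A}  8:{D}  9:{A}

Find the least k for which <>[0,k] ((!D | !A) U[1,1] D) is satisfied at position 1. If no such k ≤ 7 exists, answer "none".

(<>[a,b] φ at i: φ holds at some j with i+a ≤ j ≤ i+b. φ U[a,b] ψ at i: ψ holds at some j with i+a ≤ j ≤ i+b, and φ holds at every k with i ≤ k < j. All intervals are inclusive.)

5

Scan j = 1,2,… for ((!D | !A) U[1,1] D):
  j=1: fails
  j=2: fails
  j=3: fails
  j=4: fails
  j=5: fails
  j=6: holds
First hit at j=6, so smallest k = 6-1 = 5.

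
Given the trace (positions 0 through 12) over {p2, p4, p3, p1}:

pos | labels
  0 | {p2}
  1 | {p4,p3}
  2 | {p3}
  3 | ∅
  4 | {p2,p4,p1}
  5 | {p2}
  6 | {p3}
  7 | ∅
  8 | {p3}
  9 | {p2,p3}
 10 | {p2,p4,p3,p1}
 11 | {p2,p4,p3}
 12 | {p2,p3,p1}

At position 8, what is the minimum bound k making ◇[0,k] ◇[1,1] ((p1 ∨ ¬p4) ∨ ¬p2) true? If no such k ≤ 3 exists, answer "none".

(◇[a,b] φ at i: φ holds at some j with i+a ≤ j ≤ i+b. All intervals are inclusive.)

Scan j = 8,9,… for ◇[1,1] ((p1 ∨ ¬p4) ∨ ¬p2):
  j=8: holds
First hit at j=8, so smallest k = 8-8 = 0.

0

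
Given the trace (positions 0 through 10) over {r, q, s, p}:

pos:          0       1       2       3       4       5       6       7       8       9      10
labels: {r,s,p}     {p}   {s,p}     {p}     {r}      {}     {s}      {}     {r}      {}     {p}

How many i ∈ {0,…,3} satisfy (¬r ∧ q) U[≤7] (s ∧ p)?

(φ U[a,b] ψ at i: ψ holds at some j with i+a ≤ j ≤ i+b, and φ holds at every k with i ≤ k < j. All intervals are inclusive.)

2

Evaluate at each i in [0,3]:
  i=0: ✓ (rhs at j=0)
  i=1: ✗ (lhs fails at k=1 before rhs at j=2)
  i=2: ✓ (rhs at j=2)
  i=3: ✗ (no rhs in [3,10])
Positions where it holds: {0, 2} → 2.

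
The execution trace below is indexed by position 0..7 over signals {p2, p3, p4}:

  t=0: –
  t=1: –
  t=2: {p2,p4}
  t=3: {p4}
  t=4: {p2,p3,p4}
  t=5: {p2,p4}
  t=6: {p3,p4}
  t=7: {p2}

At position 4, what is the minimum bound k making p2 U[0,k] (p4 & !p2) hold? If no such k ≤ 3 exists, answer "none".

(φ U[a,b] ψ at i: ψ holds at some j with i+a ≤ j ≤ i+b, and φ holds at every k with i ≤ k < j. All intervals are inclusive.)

Need earliest j ≥ 4 with (p4 & !p2), and p2 at every k in [4,j-1].
  j=4: rhs fails.
  j=5: rhs fails.
  j=6: rhs holds; lhs holds on [4,5]. k = 2.

2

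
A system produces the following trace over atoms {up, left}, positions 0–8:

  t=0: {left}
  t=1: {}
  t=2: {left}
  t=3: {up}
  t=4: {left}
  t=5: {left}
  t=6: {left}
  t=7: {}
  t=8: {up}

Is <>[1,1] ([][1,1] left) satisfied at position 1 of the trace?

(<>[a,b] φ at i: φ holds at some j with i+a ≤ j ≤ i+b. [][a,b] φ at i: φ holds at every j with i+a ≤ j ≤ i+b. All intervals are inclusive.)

Check [][1,1] left at each j in [2,2]:
  j=2: fails at 3
No position in the window satisfies it → formula fails.

Does not hold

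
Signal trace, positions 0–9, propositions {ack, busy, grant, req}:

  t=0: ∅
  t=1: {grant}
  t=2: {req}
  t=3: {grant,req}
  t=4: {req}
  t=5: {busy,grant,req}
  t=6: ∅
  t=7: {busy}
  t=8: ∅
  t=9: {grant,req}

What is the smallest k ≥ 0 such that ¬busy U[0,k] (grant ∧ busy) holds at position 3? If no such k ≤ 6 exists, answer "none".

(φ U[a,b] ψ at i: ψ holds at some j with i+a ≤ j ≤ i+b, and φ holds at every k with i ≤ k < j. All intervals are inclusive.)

2

Need earliest j ≥ 3 with (grant ∧ busy), and ¬busy at every k in [3,j-1].
  j=3: rhs fails.
  j=4: rhs fails.
  j=5: rhs holds; lhs holds on [3,4]. k = 2.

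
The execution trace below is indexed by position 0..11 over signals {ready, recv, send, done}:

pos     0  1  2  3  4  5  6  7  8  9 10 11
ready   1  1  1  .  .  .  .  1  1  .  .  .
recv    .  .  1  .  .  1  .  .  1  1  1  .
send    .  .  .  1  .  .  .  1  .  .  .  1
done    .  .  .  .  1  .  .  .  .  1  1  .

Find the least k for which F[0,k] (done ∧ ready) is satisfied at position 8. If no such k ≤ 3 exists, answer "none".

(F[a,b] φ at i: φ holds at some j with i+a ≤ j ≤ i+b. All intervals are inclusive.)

Scan j = 8,9,… for (done ∧ ready):
  j=8: fails
  j=9: fails
  j=10: fails
  j=11: fails
No j in [8,11] satisfies it → none.

none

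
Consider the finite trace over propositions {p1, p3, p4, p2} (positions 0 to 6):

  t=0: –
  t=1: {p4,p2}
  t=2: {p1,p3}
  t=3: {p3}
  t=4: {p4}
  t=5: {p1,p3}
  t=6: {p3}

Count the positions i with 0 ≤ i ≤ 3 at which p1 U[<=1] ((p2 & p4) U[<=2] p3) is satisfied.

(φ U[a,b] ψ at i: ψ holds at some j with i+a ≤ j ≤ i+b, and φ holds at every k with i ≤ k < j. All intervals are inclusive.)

Evaluate at each i in [0,3]:
  i=0: ✗ (lhs fails at k=0 before rhs at j=1)
  i=1: ✓ (rhs at j=1)
  i=2: ✓ (rhs at j=2)
  i=3: ✓ (rhs at j=3)
Positions where it holds: {1, 2, 3} → 3.

3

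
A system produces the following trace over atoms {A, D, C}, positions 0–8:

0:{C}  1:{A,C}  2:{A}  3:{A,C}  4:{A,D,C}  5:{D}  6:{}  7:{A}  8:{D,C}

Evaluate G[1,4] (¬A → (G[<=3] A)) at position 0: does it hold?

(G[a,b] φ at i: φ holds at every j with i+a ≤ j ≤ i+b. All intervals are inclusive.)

Check (¬A → (G[<=3] A)) at every j in [1,4]:
  j=1: antecedent false → ✓
  j=2: antecedent false → ✓
  j=3: antecedent false → ✓
  j=4: antecedent false → ✓
All positions satisfy it → formula holds.

True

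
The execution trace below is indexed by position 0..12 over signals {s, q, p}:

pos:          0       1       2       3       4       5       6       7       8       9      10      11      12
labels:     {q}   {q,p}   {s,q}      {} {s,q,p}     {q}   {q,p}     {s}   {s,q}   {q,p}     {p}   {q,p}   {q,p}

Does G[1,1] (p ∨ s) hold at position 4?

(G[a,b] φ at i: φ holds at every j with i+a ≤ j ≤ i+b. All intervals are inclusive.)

No

Check (p ∨ s) at every j in [5,5]:
  j=5: false
Fails at j=5 → formula fails.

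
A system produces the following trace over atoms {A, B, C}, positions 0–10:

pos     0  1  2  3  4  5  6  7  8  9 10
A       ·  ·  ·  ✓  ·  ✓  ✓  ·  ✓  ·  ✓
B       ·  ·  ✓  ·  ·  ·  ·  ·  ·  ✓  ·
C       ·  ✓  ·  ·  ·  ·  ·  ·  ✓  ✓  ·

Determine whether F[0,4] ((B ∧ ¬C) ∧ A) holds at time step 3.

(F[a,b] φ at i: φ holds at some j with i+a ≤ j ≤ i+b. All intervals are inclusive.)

Check ((B ∧ ¬C) ∧ A) at each j in [3,7]:
  j=3: false
  j=4: false
  j=5: false
  j=6: false
  j=7: false
No position in the window satisfies it → formula fails.

Does not hold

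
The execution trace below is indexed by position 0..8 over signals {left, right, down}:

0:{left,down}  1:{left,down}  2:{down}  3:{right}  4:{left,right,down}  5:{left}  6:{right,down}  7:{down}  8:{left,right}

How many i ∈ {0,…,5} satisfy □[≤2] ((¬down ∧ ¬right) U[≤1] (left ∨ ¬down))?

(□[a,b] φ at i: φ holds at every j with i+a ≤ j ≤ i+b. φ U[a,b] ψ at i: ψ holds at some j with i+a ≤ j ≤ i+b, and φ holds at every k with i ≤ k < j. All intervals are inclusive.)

1

Evaluate at each i in [0,5]:
  i=0: ✗ (fails at j=2)
  i=1: ✗ (fails at j=2)
  i=2: ✗ (fails at j=2)
  i=3: ✓ (all of [3,5])
  i=4: ✗ (fails at j=6)
  i=5: ✗ (fails at j=6)
Positions where it holds: {3} → 1.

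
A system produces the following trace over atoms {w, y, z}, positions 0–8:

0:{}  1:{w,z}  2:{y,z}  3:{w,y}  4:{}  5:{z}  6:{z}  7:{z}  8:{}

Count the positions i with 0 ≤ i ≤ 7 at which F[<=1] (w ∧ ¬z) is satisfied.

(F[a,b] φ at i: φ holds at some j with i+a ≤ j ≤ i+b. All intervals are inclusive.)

Evaluate at each i in [0,7]:
  i=0: ✗ (none in [0,1])
  i=1: ✗ (none in [1,2])
  i=2: ✓ (witness j=3)
  i=3: ✓ (witness j=3)
  i=4: ✗ (none in [4,5])
  i=5: ✗ (none in [5,6])
  i=6: ✗ (none in [6,7])
  i=7: ✗ (none in [7,8])
Positions where it holds: {2, 3} → 2.

2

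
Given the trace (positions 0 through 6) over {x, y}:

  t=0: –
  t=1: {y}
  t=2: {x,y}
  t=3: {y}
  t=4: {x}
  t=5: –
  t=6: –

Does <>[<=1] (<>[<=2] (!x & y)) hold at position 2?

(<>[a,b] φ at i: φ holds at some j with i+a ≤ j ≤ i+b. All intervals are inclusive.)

Check <>[<=2] (!x & y) at each j in [2,3]:
  j=2: holds (witness at 3)
  j=3: holds (witness at 3)
Found at j=2 → formula holds.

Holds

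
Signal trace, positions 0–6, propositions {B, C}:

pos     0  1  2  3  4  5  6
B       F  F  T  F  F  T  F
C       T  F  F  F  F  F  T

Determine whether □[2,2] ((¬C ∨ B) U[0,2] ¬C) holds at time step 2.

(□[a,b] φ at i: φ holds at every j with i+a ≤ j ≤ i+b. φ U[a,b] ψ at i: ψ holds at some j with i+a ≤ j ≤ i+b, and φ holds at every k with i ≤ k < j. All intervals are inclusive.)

Check ((¬C ∨ B) U[0,2] ¬C) at every j in [4,4]:
  j=4: holds
All positions satisfy it → formula holds.

Yes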